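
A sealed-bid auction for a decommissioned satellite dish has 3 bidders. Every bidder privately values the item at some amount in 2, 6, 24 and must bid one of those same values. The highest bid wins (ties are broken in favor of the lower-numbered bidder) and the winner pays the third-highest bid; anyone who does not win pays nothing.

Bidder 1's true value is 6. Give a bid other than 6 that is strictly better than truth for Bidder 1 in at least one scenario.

24

Suppose Bidder 2 bids 2 and Bidder 3 bids 24.
Bid 6: loses, pays 0, utility 0.
Bid 24: wins, pays 2, utility 6 - 2 = 4.
So bidding 24 beats truth here (4 > 0).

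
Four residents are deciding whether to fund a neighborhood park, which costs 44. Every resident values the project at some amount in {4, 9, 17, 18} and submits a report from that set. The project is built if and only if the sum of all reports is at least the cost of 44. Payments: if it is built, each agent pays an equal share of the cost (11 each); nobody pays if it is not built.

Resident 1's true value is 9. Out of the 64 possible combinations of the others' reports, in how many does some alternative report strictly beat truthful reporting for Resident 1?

15

Others report (4, 17, 17): truth gives -2; report 4 gives 0 > -2. Violating.
Others report (4, 17, 18): truth gives -2; report 4 gives 0 > -2. Violating.
Others report (4, 18, 17): truth gives -2; report 4 gives 0 > -2. Violating.
Others report (9, 9, 17): truth gives -2; report 4 gives 0 > -2. Violating.
Others report (4, 4, 4): truth gives 0; no alternative beats it.
Others report (4, 4, 9): truth gives 0; no alternative beats it.
(Checking all 64 profiles: 15 have a profitable deviation, 49 do not.)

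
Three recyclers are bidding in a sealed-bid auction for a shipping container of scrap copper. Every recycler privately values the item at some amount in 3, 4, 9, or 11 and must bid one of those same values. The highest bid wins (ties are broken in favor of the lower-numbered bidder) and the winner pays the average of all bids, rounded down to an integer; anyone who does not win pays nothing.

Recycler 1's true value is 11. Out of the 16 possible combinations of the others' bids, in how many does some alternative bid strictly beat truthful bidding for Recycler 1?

Others bid (3, 3): truth gives 6; bid 3 gives 8 > 6. Violating.
Others bid (3, 4): truth gives 5; bid 4 gives 8 > 5. Violating.
Others bid (4, 3): truth gives 5; bid 4 gives 8 > 5. Violating.
Others bid (4, 4): truth gives 5; bid 4 gives 7 > 5. Violating.
Others bid (3, 9): truth gives 4; no alternative beats it.
Others bid (3, 11): truth gives 3; no alternative beats it.
(Checking all 16 profiles: 6 have a profitable deviation, 10 do not.)

6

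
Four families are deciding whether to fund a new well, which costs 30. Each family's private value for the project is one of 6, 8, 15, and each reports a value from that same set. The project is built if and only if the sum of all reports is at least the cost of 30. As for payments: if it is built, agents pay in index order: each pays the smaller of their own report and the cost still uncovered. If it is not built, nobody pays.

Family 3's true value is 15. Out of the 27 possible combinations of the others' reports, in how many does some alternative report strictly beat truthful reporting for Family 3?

20

Others report (6, 6, 15): truth gives 0; report 6 gives 9 > 0. Violating.
Others report (6, 8, 8): truth gives 0; report 8 gives 7 > 0. Violating.
Others report (6, 8, 15): truth gives 0; report 6 gives 9 > 0. Violating.
Others report (6, 15, 6): truth gives 6; report 6 gives 9 > 6. Violating.
Others report (6, 6, 6): truth gives 0; no alternative beats it.
Others report (6, 6, 8): truth gives 0; no alternative beats it.
(Checking all 27 profiles: 20 have a profitable deviation, 7 do not.)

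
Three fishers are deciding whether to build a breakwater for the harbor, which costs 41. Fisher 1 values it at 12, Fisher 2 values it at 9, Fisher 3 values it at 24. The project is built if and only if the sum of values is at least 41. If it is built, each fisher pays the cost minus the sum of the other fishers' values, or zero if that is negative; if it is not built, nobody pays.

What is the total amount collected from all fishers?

Total value 45 ≥ cost 41, so it is built.
Fisher 1: others sum to 33; max(0, 41 - 33) = 8.
Fisher 2: others sum to 36; max(0, 41 - 36) = 5.
Fisher 3: others sum to 21; max(0, 41 - 21) = 20.
Total collected = 8 + 5 + 20 = 33.

33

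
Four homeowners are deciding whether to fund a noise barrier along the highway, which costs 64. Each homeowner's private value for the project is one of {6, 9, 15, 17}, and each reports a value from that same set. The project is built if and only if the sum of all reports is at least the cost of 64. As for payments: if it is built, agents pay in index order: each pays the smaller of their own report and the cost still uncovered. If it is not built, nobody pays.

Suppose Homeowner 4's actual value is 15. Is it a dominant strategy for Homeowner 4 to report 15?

Check each profile of the others' reports and compare truth against every alternative report.
Others report (17, 17, 17): truth gives 2, best alternative gives 2.
Others report (6, 6, 6): truth gives 0, best alternative gives 0.
Others report (6, 6, 9): truth gives 0, best alternative gives 0.
Others report (6, 6, 15): truth gives 0, best alternative gives 0.
Others report (6, 6, 17): truth gives 0, best alternative gives 0.
Others report (6, 9, 6): truth gives 0, best alternative gives 0.
(Remaining 58 profiles checked similarly; truth is weakly best in each.)
In every case the truthful report is at least as good as any alternative, so it is a dominant strategy.

Yes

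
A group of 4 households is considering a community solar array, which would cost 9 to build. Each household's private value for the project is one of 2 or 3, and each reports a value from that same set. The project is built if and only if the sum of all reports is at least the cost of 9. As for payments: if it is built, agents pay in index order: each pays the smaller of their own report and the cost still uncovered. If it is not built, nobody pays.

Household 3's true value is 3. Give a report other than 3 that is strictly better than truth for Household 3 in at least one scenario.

Suppose Household 1 reports 2, Household 2 reports 2 and Household 4 reports 3.
Report 3: project built, pays 3, utility 3 - 3 = 0.
Report 2: project built, pays 2, utility 3 - 2 = 1.
So reporting 2 beats truth here (1 > 0).

2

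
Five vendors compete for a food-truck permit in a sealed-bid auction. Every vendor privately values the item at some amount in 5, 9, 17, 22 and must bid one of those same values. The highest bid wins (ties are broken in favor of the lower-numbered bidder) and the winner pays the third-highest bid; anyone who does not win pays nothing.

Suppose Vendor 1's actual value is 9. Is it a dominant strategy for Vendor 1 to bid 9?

No

Consider the case where Vendor 2 bids 5, Vendor 3 bids 5, Vendor 4 bids 5 and Vendor 5 bids 17.
Truthful bid 9: loses, pays 0, utility 0.
Bid 17 instead: wins, pays 5, utility 9 - 5 = 4.
Since 4 > 0, bidding 17 is strictly better here, so truthful bidding is not dominant.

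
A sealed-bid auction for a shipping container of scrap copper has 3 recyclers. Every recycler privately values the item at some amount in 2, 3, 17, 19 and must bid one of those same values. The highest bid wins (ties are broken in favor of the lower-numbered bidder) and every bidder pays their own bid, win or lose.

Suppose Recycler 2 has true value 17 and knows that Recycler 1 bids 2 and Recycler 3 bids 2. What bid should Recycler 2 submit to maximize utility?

3

Bid 2: loses but pays 2, utility -2.
Bid 3: wins, pays 3, utility 17 - 3 = 14.
Bid 17: wins, pays 17, utility 17 - 17 = 0.
Bid 19: wins, pays 19, utility 17 - 19 = -2.
The best choice is 3 with utility 14.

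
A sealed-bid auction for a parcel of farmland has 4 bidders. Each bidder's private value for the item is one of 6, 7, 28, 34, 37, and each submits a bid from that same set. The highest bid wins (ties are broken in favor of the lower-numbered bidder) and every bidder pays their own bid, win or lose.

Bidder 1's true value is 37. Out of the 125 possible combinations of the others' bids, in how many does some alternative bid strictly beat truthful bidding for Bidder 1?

Others bid (6, 6, 6): truth gives 0; bid 6 gives 31 > 0. Violating.
Others bid (6, 6, 7): truth gives 0; bid 7 gives 30 > 0. Violating.
Others bid (6, 6, 28): truth gives 0; bid 28 gives 9 > 0. Violating.
Others bid (6, 6, 34): truth gives 0; bid 34 gives 3 > 0. Violating.
Others bid (6, 6, 37): truth gives 0; no alternative beats it.
Others bid (6, 7, 37): truth gives 0; no alternative beats it.
(Checking all 125 profiles: 64 have a profitable deviation, 61 do not.)

64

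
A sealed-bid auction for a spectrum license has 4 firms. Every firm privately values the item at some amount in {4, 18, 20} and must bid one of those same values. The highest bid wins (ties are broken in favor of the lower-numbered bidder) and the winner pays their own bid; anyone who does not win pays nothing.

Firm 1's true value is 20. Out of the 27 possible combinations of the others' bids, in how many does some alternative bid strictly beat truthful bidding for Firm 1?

Others bid (4, 4, 4): truth gives 0; bid 4 gives 16 > 0. Violating.
Others bid (4, 4, 18): truth gives 0; bid 18 gives 2 > 0. Violating.
Others bid (4, 18, 4): truth gives 0; bid 18 gives 2 > 0. Violating.
Others bid (4, 18, 18): truth gives 0; bid 18 gives 2 > 0. Violating.
Others bid (4, 4, 20): truth gives 0; no alternative beats it.
Others bid (4, 18, 20): truth gives 0; no alternative beats it.
(Checking all 27 profiles: 8 have a profitable deviation, 19 do not.)

8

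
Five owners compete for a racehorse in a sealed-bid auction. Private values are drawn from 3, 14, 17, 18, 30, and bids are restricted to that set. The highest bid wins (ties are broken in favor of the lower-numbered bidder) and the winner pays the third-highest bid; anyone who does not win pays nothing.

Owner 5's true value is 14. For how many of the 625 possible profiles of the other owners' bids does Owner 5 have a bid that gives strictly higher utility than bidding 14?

12

Others bid (3, 3, 3, 14): truth gives 0; bid 17 gives 11 > 0. Violating.
Others bid (3, 3, 3, 17): truth gives 0; bid 18 gives 11 > 0. Violating.
Others bid (3, 3, 3, 18): truth gives 0; bid 30 gives 11 > 0. Violating.
Others bid (3, 3, 14, 3): truth gives 0; bid 17 gives 11 > 0. Violating.
Others bid (3, 3, 3, 3): truth gives 11; no alternative beats it.
Others bid (3, 3, 3, 30): truth gives 0; no alternative beats it.
(Checking all 625 profiles: 12 have a profitable deviation, 613 do not.)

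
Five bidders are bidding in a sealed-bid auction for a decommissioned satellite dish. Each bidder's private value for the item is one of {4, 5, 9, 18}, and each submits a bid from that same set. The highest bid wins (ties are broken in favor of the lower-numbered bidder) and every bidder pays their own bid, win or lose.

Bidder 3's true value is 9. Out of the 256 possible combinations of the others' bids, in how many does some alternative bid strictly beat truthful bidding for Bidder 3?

224

Others bid (4, 4, 4, 4): truth gives 0; bid 5 gives 4 > 0. Violating.
Others bid (4, 4, 4, 5): truth gives 0; bid 5 gives 4 > 0. Violating.
Others bid (4, 4, 4, 18): truth gives -9; bid 4 gives -4 > -9. Violating.
Others bid (4, 4, 5, 4): truth gives 0; bid 5 gives 4 > 0. Violating.
Others bid (4, 4, 4, 9): truth gives 0; no alternative beats it.
Others bid (4, 4, 5, 9): truth gives 0; no alternative beats it.
(Checking all 256 profiles: 224 have a profitable deviation, 32 do not.)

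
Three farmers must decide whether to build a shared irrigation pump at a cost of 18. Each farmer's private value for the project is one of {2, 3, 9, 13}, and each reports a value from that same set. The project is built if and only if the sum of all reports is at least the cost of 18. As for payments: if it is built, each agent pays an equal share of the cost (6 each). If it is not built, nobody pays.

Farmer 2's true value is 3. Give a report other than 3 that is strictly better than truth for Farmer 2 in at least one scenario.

2

Suppose Farmer 1 reports 2 and Farmer 3 reports 13.
Report 3: project built, pays 6, utility 3 - 6 = -3.
Report 2: project not built, utility 0.
So reporting 2 beats truth here (0 > -3).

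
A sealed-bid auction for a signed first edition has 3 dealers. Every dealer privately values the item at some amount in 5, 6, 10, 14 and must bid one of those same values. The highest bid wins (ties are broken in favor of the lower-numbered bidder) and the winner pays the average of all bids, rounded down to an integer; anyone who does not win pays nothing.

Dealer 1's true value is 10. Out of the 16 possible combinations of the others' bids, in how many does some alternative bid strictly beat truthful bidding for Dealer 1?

Others bid (5, 5): truth gives 4; bid 5 gives 5 > 4. Violating.
Others bid (5, 6): truth gives 3; bid 6 gives 5 > 3. Violating.
Others bid (6, 5): truth gives 3; bid 6 gives 5 > 3. Violating.
Others bid (6, 6): truth gives 3; bid 6 gives 4 > 3. Violating.
Others bid (5, 10): truth gives 2; no alternative beats it.
Others bid (5, 14): truth gives 0; no alternative beats it.
(Checking all 16 profiles: 4 have a profitable deviation, 12 do not.)

4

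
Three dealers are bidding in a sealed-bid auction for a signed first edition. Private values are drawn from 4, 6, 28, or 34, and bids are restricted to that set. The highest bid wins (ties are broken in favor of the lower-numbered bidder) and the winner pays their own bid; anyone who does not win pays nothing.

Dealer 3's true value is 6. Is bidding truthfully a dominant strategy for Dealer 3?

Yes

Check each profile of the others' bids and compare truth against every alternative bid.
Others bid (4, 4): truth gives 0, best alternative gives 0.
Others bid (4, 6): truth gives 0, best alternative gives 0.
Others bid (4, 28): truth gives 0, best alternative gives 0.
Others bid (4, 34): truth gives 0, best alternative gives 0.
Others bid (6, 4): truth gives 0, best alternative gives 0.
Others bid (6, 6): truth gives 0, best alternative gives 0.
(Remaining 10 profiles checked similarly; truth is weakly best in each.)
In every case the truthful bid is at least as good as any alternative, so it is a dominant strategy.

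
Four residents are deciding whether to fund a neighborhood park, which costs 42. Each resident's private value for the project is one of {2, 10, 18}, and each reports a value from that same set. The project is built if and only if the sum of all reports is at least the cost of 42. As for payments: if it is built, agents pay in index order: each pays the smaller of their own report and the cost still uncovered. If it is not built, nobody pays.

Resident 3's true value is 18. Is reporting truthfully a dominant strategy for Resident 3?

Consider the case where Resident 1 reports 2, Resident 2 reports 18 and Resident 4 reports 18.
Truthful report 18: project built, pays 18, utility 18 - 18 = 0.
Report 10 instead: project built, pays 10, utility 18 - 10 = 8.
Since 8 > 0, reporting 10 is strictly better here, so truthful reporting is not dominant.

No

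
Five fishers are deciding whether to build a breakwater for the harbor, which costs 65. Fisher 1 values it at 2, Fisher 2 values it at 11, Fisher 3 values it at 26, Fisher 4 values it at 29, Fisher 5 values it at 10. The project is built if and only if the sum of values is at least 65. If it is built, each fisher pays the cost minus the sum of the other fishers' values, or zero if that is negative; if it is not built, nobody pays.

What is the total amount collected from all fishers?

Total value 78 ≥ cost 65, so it is built.
Fisher 1: others sum to 76; max(0, 65 - 76) = 0.
Fisher 2: others sum to 67; max(0, 65 - 67) = 0.
Fisher 3: others sum to 52; max(0, 65 - 52) = 13.
Fisher 4: others sum to 49; max(0, 65 - 49) = 16.
Fisher 5: others sum to 68; max(0, 65 - 68) = 0.
Total collected = 0 + 0 + 13 + 16 + 0 = 29.

29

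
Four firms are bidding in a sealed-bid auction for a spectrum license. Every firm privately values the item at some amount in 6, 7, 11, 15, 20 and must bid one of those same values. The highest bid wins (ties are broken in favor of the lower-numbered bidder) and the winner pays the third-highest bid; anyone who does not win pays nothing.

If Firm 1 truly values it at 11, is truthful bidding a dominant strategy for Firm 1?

No

Consider the case where Firm 2 bids 6, Firm 3 bids 6 and Firm 4 bids 15.
Truthful bid 11: loses, pays 0, utility 0.
Bid 15 instead: wins, pays 6, utility 11 - 6 = 5.
Since 5 > 0, bidding 15 is strictly better here, so truthful bidding is not dominant.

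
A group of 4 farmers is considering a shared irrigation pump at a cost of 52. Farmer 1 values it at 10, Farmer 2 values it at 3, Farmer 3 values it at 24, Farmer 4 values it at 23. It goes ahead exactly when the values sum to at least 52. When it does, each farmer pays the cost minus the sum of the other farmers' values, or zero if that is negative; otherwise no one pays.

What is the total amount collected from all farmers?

Total value 60 ≥ cost 52, so it is built.
Farmer 1: others sum to 50; max(0, 52 - 50) = 2.
Farmer 2: others sum to 57; max(0, 52 - 57) = 0.
Farmer 3: others sum to 36; max(0, 52 - 36) = 16.
Farmer 4: others sum to 37; max(0, 52 - 37) = 15.
Total collected = 2 + 0 + 16 + 15 = 33.

33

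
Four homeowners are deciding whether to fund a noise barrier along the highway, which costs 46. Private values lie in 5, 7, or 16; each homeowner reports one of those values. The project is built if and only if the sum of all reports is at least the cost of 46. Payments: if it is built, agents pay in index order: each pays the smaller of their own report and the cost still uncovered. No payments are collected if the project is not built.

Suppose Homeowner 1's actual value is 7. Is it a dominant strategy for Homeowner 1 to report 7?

No

Consider the case where Homeowner 2 reports 16, Homeowner 3 reports 16 and Homeowner 4 reports 16.
Truthful report 7: project built, pays 7, utility 7 - 7 = 0.
Report 5 instead: project built, pays 5, utility 7 - 5 = 2.
Since 2 > 0, reporting 5 is strictly better here, so truthful reporting is not dominant.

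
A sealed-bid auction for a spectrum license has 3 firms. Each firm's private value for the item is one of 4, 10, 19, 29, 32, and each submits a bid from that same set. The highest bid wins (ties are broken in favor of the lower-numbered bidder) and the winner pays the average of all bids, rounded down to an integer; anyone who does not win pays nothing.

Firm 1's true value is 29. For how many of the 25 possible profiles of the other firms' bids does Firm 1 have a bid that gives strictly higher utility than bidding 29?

Others bid (4, 4): truth gives 17; bid 4 gives 25 > 17. Violating.
Others bid (4, 10): truth gives 15; bid 10 gives 21 > 15. Violating.
Others bid (4, 19): truth gives 12; bid 19 gives 15 > 12. Violating.
Others bid (4, 32): truth gives 0; bid 32 gives 7 > 0. Violating.
Others bid (4, 29): truth gives 9; no alternative beats it.
Others bid (10, 29): truth gives 7; no alternative beats it.
(Checking all 25 profiles: 15 have a profitable deviation, 10 do not.)

15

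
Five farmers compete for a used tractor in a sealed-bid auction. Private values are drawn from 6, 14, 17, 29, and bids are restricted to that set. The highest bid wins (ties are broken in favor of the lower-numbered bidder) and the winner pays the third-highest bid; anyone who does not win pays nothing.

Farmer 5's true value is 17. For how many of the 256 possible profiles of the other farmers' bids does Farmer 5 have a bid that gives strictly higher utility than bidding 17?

32

Others bid (6, 6, 6, 17): truth gives 0; bid 29 gives 11 > 0. Violating.
Others bid (6, 6, 14, 17): truth gives 0; bid 29 gives 3 > 0. Violating.
Others bid (6, 6, 17, 6): truth gives 0; bid 29 gives 11 > 0. Violating.
Others bid (6, 6, 17, 14): truth gives 0; bid 29 gives 3 > 0. Violating.
Others bid (6, 6, 6, 6): truth gives 11; no alternative beats it.
Others bid (6, 6, 6, 14): truth gives 11; no alternative beats it.
(Checking all 256 profiles: 32 have a profitable deviation, 224 do not.)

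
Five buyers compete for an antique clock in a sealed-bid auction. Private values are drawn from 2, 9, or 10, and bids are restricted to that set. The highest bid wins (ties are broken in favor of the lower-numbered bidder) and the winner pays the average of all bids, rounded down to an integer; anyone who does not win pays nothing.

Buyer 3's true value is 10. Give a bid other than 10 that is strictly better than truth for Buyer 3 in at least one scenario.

9

Suppose Buyer 1 bids 2, Buyer 2 bids 2, Buyer 4 bids 2 and Buyer 5 bids 9.
Bid 10: wins, pays 5, utility 10 - 5 = 5.
Bid 9: wins, pays 4, utility 10 - 4 = 6.
So bidding 9 beats truth here (6 > 5).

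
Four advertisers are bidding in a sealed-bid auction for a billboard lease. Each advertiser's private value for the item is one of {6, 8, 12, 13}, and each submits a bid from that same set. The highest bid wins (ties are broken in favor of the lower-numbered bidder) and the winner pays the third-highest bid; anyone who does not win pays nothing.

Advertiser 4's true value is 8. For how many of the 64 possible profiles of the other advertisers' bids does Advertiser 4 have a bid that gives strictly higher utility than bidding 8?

Others bid (6, 6, 8): truth gives 0; bid 12 gives 2 > 0. Violating.
Others bid (6, 6, 12): truth gives 0; bid 13 gives 2 > 0. Violating.
Others bid (6, 8, 6): truth gives 0; bid 12 gives 2 > 0. Violating.
Others bid (6, 12, 6): truth gives 0; bid 13 gives 2 > 0. Violating.
Others bid (6, 6, 6): truth gives 2; no alternative beats it.
Others bid (6, 6, 13): truth gives 0; no alternative beats it.
(Checking all 64 profiles: 6 have a profitable deviation, 58 do not.)

6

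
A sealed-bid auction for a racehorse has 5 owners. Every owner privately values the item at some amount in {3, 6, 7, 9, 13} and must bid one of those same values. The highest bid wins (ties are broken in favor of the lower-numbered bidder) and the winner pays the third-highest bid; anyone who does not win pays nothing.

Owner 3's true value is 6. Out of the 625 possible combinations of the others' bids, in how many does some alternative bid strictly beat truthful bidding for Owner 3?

Others bid (3, 3, 3, 7): truth gives 0; bid 7 gives 3 > 0. Violating.
Others bid (3, 3, 3, 9): truth gives 0; bid 9 gives 3 > 0. Violating.
Others bid (3, 3, 3, 13): truth gives 0; bid 13 gives 3 > 0. Violating.
Others bid (3, 3, 7, 3): truth gives 0; bid 7 gives 3 > 0. Violating.
Others bid (3, 3, 3, 3): truth gives 3; no alternative beats it.
Others bid (3, 3, 3, 6): truth gives 3; no alternative beats it.
(Checking all 625 profiles: 12 have a profitable deviation, 613 do not.)

12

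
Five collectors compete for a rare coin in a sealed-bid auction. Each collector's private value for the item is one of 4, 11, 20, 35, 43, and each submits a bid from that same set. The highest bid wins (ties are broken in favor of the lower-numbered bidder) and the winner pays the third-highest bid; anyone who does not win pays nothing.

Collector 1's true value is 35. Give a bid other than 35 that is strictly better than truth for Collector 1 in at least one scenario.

Suppose Collector 2 bids 4, Collector 3 bids 4, Collector 4 bids 4 and Collector 5 bids 43.
Bid 35: loses, pays 0, utility 0.
Bid 43: wins, pays 4, utility 35 - 4 = 31.
So bidding 43 beats truth here (31 > 0).

43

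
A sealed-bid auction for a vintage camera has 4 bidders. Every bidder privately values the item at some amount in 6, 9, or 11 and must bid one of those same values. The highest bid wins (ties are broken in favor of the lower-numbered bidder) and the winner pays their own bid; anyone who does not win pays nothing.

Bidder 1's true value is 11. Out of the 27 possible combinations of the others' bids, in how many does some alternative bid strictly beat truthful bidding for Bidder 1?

8

Others bid (6, 6, 6): truth gives 0; bid 6 gives 5 > 0. Violating.
Others bid (6, 6, 9): truth gives 0; bid 9 gives 2 > 0. Violating.
Others bid (6, 9, 6): truth gives 0; bid 9 gives 2 > 0. Violating.
Others bid (6, 9, 9): truth gives 0; bid 9 gives 2 > 0. Violating.
Others bid (6, 6, 11): truth gives 0; no alternative beats it.
Others bid (6, 9, 11): truth gives 0; no alternative beats it.
(Checking all 27 profiles: 8 have a profitable deviation, 19 do not.)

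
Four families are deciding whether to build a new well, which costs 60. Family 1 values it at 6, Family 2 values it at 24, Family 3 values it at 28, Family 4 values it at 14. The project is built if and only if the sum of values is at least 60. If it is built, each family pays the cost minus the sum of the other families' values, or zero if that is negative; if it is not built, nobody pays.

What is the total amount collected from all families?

Total value 72 ≥ cost 60, so it is built.
Family 1: others sum to 66; max(0, 60 - 66) = 0.
Family 2: others sum to 48; max(0, 60 - 48) = 12.
Family 3: others sum to 44; max(0, 60 - 44) = 16.
Family 4: others sum to 58; max(0, 60 - 58) = 2.
Total collected = 0 + 12 + 16 + 2 = 30.

30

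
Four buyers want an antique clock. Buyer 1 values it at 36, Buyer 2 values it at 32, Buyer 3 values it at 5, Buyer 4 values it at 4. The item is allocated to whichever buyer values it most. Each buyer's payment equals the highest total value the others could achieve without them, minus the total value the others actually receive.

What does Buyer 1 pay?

Buyer 1 has the highest value and receives the item.
Without Buyer 1, the item would go to the next-highest value, 32, so the others could achieve 32.
With Buyer 1 present and winning, the others receive nothing, so their total is 0.
Payment = 32 - 0 = 32.

32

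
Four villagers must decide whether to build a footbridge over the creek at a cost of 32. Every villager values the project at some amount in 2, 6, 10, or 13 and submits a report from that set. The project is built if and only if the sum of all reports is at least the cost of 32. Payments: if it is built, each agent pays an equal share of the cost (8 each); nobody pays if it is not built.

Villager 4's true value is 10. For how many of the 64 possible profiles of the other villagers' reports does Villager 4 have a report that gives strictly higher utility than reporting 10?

Others report (2, 6, 13): truth gives 0; report 13 gives 2 > 0. Violating.
Others report (2, 13, 6): truth gives 0; report 13 gives 2 > 0. Violating.
Others report (6, 2, 13): truth gives 0; report 13 gives 2 > 0. Violating.
Others report (6, 13, 2): truth gives 0; report 13 gives 2 > 0. Violating.
Others report (2, 2, 2): truth gives 0; no alternative beats it.
Others report (2, 2, 6): truth gives 0; no alternative beats it.
(Checking all 64 profiles: 6 have a profitable deviation, 58 do not.)

6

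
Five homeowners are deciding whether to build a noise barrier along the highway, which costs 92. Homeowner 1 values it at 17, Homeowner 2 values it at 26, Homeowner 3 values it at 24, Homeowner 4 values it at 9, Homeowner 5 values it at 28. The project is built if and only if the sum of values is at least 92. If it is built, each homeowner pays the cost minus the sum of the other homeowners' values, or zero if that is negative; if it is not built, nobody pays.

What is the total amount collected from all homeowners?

Total value 104 ≥ cost 92, so it is built.
Homeowner 1: others sum to 87; max(0, 92 - 87) = 5.
Homeowner 2: others sum to 78; max(0, 92 - 78) = 14.
Homeowner 3: others sum to 80; max(0, 92 - 80) = 12.
Homeowner 4: others sum to 95; max(0, 92 - 95) = 0.
Homeowner 5: others sum to 76; max(0, 92 - 76) = 16.
Total collected = 5 + 14 + 12 + 0 + 16 = 47.

47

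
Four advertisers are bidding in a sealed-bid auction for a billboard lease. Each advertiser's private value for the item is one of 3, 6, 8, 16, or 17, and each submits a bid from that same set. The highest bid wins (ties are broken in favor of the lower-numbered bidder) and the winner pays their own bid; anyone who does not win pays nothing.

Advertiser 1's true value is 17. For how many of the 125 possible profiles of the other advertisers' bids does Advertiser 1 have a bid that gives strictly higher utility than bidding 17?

64

Others bid (3, 3, 3): truth gives 0; bid 3 gives 14 > 0. Violating.
Others bid (3, 3, 6): truth gives 0; bid 6 gives 11 > 0. Violating.
Others bid (3, 3, 8): truth gives 0; bid 8 gives 9 > 0. Violating.
Others bid (3, 3, 16): truth gives 0; bid 16 gives 1 > 0. Violating.
Others bid (3, 3, 17): truth gives 0; no alternative beats it.
Others bid (3, 6, 17): truth gives 0; no alternative beats it.
(Checking all 125 profiles: 64 have a profitable deviation, 61 do not.)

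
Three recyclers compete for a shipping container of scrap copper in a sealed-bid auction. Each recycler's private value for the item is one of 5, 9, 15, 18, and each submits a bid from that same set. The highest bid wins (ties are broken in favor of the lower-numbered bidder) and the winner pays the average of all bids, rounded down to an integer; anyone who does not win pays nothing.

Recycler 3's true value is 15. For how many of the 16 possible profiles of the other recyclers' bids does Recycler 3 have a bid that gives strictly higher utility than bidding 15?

Others bid (5, 5): truth gives 7; bid 9 gives 9 > 7. Violating.
Others bid (5, 15): truth gives 0; bid 18 gives 3 > 0. Violating.
Others bid (9, 15): truth gives 0; bid 18 gives 1 > 0. Violating.
Others bid (15, 5): truth gives 0; bid 18 gives 3 > 0. Violating.
Others bid (5, 9): truth gives 6; no alternative beats it.
Others bid (5, 18): truth gives 0; no alternative beats it.
(Checking all 16 profiles: 5 have a profitable deviation, 11 do not.)

5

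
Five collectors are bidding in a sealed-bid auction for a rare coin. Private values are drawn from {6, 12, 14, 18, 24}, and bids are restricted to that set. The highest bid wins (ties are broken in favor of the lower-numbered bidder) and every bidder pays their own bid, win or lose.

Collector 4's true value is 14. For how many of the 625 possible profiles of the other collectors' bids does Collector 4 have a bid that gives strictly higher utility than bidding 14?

Others bid (6, 6, 6, 6): truth gives 0; bid 12 gives 2 > 0. Violating.
Others bid (6, 6, 6, 12): truth gives 0; bid 12 gives 2 > 0. Violating.
Others bid (6, 6, 6, 18): truth gives -14; bid 18 gives -4 > -14. Violating.
Others bid (6, 6, 6, 24): truth gives -14; bid 6 gives -6 > -14. Violating.
Others bid (6, 6, 6, 14): truth gives 0; no alternative beats it.
Others bid (6, 6, 12, 6): truth gives 0; no alternative beats it.
(Checking all 625 profiles: 603 have a profitable deviation, 22 do not.)

603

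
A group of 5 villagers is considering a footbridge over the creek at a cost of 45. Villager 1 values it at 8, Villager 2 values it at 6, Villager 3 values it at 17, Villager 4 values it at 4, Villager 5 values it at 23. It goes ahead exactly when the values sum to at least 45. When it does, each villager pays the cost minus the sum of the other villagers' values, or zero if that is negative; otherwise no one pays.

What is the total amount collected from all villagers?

14

Total value 58 ≥ cost 45, so it is built.
Villager 1: others sum to 50; max(0, 45 - 50) = 0.
Villager 2: others sum to 52; max(0, 45 - 52) = 0.
Villager 3: others sum to 41; max(0, 45 - 41) = 4.
Villager 4: others sum to 54; max(0, 45 - 54) = 0.
Villager 5: others sum to 35; max(0, 45 - 35) = 10.
Total collected = 0 + 0 + 4 + 0 + 10 = 14.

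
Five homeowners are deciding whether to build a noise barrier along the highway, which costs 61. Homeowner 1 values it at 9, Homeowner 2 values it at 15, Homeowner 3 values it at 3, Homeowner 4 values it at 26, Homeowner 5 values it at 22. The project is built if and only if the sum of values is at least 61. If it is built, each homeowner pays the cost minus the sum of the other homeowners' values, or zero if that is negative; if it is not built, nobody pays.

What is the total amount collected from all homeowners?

Total value 75 ≥ cost 61, so it is built.
Homeowner 1: others sum to 66; max(0, 61 - 66) = 0.
Homeowner 2: others sum to 60; max(0, 61 - 60) = 1.
Homeowner 3: others sum to 72; max(0, 61 - 72) = 0.
Homeowner 4: others sum to 49; max(0, 61 - 49) = 12.
Homeowner 5: others sum to 53; max(0, 61 - 53) = 8.
Total collected = 0 + 1 + 0 + 12 + 8 = 21.

21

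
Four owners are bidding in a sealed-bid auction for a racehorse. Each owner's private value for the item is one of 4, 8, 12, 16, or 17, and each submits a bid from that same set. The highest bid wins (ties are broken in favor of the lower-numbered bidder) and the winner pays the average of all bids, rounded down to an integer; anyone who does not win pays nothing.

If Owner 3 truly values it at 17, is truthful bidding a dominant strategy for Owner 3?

No

Consider the case where Owner 1 bids 4, Owner 2 bids 4 and Owner 4 bids 4.
Truthful bid 17: wins, pays 7, utility 17 - 7 = 10.
Bid 8 instead: wins, pays 5, utility 17 - 5 = 12.
Since 12 > 10, bidding 8 is strictly better here, so truthful bidding is not dominant.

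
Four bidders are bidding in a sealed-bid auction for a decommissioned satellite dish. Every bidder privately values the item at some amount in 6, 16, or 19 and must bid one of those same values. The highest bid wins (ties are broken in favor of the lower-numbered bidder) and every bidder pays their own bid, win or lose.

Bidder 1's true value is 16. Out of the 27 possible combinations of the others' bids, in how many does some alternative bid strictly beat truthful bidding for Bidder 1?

20

Others bid (6, 6, 6): truth gives 0; bid 6 gives 10 > 0. Violating.
Others bid (6, 6, 19): truth gives -16; bid 19 gives -3 > -16. Violating.
Others bid (6, 16, 19): truth gives -16; bid 19 gives -3 > -16. Violating.
Others bid (6, 19, 6): truth gives -16; bid 19 gives -3 > -16. Violating.
Others bid (6, 6, 16): truth gives 0; no alternative beats it.
Others bid (6, 16, 6): truth gives 0; no alternative beats it.
(Checking all 27 profiles: 20 have a profitable deviation, 7 do not.)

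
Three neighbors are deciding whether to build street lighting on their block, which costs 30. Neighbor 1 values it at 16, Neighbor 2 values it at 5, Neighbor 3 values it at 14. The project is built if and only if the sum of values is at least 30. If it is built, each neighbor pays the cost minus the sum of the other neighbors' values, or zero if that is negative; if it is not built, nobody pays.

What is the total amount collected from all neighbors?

Total value 35 ≥ cost 30, so it is built.
Neighbor 1: others sum to 19; max(0, 30 - 19) = 11.
Neighbor 2: others sum to 30; max(0, 30 - 30) = 0.
Neighbor 3: others sum to 21; max(0, 30 - 21) = 9.
Total collected = 11 + 0 + 9 = 20.

20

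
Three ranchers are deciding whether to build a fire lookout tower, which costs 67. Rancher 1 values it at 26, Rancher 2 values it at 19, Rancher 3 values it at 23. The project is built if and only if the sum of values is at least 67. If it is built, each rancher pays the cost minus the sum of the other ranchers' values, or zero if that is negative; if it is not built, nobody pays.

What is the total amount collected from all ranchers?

65

Total value 68 ≥ cost 67, so it is built.
Rancher 1: others sum to 42; max(0, 67 - 42) = 25.
Rancher 2: others sum to 49; max(0, 67 - 49) = 18.
Rancher 3: others sum to 45; max(0, 67 - 45) = 22.
Total collected = 25 + 18 + 22 = 65.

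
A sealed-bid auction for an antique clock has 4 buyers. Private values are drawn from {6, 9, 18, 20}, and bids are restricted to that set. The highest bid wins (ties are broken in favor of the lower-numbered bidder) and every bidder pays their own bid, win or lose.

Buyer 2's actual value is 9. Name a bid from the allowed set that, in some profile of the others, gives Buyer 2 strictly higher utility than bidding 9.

Suppose Buyer 1 bids 6, Buyer 3 bids 6 and Buyer 4 bids 18.
Bid 9: loses but pays 9, utility -9.
Bid 6: loses but pays 6, utility -6.
So bidding 6 beats truth here (-6 > -9).

6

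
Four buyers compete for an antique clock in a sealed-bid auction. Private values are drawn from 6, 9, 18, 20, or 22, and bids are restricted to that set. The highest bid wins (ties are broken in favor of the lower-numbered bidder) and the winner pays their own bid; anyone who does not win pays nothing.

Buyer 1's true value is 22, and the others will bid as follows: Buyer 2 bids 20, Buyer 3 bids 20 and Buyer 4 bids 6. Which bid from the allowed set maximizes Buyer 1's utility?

Bid 6: loses, pays 0, utility 0.
Bid 9: loses, pays 0, utility 0.
Bid 18: loses, pays 0, utility 0.
Bid 20: wins, pays 20, utility 22 - 20 = 2.
Bid 22: wins, pays 22, utility 22 - 22 = 0.
The best choice is 20 with utility 2.

20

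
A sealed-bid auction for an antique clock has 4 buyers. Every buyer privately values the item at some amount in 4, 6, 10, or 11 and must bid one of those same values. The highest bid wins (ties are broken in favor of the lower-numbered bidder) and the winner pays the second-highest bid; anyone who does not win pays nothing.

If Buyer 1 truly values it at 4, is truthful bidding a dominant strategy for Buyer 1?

Check each profile of the others' bids and compare truth against every alternative bid.
Others bid (4, 4, 6): truth gives 0, best alternative gives -2.
Others bid (4, 6, 4): truth gives 0, best alternative gives -2.
Others bid (4, 6, 6): truth gives 0, best alternative gives -2.
Others bid (6, 4, 4): truth gives 0, best alternative gives -2.
Others bid (6, 4, 6): truth gives 0, best alternative gives -2.
Others bid (6, 6, 4): truth gives 0, best alternative gives -2.
(Remaining 58 profiles checked similarly; truth is weakly best in each.)
In every case the truthful bid is at least as good as any alternative, so it is a dominant strategy.

Yes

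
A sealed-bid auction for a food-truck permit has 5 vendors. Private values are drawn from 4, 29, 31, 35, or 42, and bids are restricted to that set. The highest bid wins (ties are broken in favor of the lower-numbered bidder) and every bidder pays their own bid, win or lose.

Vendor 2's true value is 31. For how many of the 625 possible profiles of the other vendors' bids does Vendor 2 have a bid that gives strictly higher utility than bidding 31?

Others bid (4, 4, 4, 4): truth gives 0; bid 29 gives 2 > 0. Violating.
Others bid (4, 4, 4, 29): truth gives 0; bid 29 gives 2 > 0. Violating.
Others bid (4, 4, 4, 35): truth gives -31; bid 4 gives -4 > -31. Violating.
Others bid (4, 4, 4, 42): truth gives -31; bid 4 gives -4 > -31. Violating.
Others bid (4, 4, 4, 31): truth gives 0; no alternative beats it.
Others bid (4, 4, 29, 31): truth gives 0; no alternative beats it.
(Checking all 625 profiles: 579 have a profitable deviation, 46 do not.)

579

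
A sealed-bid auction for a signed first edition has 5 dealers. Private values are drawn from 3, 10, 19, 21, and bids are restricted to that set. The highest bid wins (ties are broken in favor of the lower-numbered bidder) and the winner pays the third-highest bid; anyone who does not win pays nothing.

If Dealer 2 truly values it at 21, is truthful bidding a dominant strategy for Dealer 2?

Yes

Check each profile of the others' bids and compare truth against every alternative bid.
Others bid (3, 3, 3, 21): truth gives 18, best alternative gives 0.
Others bid (3, 3, 21, 3): truth gives 18, best alternative gives 0.
Others bid (3, 21, 3, 3): truth gives 18, best alternative gives 0.
Others bid (19, 3, 3, 3): truth gives 18, best alternative gives 0.
Others bid (3, 3, 10, 21): truth gives 11, best alternative gives 0.
Others bid (3, 3, 21, 10): truth gives 11, best alternative gives 0.
(Remaining 250 profiles checked similarly; truth is weakly best in each.)
In every case the truthful bid is at least as good as any alternative, so it is a dominant strategy.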